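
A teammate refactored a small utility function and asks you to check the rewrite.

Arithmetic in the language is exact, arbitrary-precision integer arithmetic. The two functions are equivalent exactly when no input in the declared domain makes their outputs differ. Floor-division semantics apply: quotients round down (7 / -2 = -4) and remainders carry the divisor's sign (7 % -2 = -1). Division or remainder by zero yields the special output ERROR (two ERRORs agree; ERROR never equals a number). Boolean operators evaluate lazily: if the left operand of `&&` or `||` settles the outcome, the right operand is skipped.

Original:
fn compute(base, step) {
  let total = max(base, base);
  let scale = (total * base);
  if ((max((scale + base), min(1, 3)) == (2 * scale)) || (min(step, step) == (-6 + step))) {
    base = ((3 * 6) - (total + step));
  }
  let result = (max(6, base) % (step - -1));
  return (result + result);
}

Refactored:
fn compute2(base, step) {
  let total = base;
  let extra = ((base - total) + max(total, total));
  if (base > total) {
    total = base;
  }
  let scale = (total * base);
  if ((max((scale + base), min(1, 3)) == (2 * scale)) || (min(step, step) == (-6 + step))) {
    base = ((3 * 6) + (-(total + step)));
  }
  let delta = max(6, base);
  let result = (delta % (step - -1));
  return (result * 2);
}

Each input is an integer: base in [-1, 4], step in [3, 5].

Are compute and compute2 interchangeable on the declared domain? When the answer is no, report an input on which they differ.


Comparing the listings, the differences include: statement counts differ, constant usage differs, local variable names differ, arithmetic usage differs, branching structure differs, comparison usage differs.
One worked example (base=0, step=3) — compute: total becomes 0; next scale becomes 0; next ((max((scale + base), min(1, 3)) == (2 * scale)) || (min(step, step) == (-6 + step))) evaluates to false; next result becomes 2; next final value 4; compute2: total becomes 0; next extra becomes 0; next (base > total) evaluates to false; next scale becomes 0; next ((max((scale + base), min(1, 3)) == (2 * scale)) || (min(step, step) == (-6 + step))) evaluates to false; next delta becomes 6; next result becomes 2; next final value 4; agreement on 4.
Checked all 18 inputs in the declared domain: the outputs agree on every one.
verdict: equivalent


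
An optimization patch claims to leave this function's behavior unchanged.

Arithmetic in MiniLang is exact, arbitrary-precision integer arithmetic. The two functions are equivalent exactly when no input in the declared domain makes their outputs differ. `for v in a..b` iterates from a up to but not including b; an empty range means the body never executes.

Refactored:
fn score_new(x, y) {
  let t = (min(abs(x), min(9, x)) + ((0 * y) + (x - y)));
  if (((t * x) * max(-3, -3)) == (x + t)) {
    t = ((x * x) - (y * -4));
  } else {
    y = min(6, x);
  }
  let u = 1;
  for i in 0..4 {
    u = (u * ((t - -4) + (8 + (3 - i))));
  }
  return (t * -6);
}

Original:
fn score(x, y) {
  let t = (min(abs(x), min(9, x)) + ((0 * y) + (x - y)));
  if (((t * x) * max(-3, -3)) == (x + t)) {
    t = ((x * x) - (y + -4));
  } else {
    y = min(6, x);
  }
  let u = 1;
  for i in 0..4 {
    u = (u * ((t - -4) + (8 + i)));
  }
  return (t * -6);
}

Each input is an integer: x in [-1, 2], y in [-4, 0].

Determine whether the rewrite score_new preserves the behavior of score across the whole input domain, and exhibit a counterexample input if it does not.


There is a counterexample at x=0, y=0: -24 on one side, 0 on the other.
score: t becomes 0; next (((t * x) * max(-3, -3)) == (x + t)) evaluates to true; next t becomes 4; next u becomes 1; next at i=0:; next u becomes 16; next at i=1:; next u becomes 272; next at i=2:; next u becomes 4896; next at i=3:; next u becomes 93024; next final value -24
score_new: t becomes 0; next (((t * x) * max(-3, -3)) == (x + t)) evaluates to true; next t becomes 0; next u becomes 1; next at i=0:; next u becomes 15; next at i=1:; next u becomes 210; next at i=2:; next u becomes 2730; next at i=3:; next u becomes 32760; next final value 0
verdict: not equivalent; witness: x=0, y=0


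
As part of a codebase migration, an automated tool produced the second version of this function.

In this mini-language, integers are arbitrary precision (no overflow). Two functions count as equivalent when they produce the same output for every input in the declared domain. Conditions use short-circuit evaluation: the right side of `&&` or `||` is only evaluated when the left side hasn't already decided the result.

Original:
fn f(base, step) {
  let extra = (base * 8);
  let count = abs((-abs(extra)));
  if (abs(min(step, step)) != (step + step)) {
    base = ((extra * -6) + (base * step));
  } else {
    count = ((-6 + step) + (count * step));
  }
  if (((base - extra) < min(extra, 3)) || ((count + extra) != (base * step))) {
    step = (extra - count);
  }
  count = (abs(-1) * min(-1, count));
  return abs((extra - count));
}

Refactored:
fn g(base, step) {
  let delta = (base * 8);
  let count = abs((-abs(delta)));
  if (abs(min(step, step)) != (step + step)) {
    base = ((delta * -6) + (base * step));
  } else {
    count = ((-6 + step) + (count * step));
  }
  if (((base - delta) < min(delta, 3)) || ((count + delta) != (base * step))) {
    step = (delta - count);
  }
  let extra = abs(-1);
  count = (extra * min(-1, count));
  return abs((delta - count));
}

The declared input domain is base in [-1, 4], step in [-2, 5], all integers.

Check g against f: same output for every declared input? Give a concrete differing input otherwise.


Differences: statement counts differ; local variable names differ — yet all 48 inputs agree.
verdict: equivalent


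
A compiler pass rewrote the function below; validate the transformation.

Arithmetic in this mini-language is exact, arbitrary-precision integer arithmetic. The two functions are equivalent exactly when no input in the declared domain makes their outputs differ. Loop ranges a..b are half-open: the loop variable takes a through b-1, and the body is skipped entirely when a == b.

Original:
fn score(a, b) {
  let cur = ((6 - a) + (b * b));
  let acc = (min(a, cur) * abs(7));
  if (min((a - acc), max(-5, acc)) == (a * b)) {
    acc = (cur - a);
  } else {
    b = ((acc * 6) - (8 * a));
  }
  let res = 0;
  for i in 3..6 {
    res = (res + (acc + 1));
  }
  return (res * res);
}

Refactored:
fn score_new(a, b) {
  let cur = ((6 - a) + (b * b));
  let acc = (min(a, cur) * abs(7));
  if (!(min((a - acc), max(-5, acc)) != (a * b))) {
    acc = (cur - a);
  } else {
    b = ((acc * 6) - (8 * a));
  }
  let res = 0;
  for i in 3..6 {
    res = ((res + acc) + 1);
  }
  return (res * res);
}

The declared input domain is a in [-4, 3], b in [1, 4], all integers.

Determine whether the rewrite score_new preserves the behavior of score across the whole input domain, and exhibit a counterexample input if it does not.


The two are interchangeable: boolean connective usage differs; also comparison usage differs, and every declared input agrees.
Spot check at a=-4, b=4 — score: cur becomes 26; next acc becomes -28; next (min((a - acc), max(-5, acc)) == (a * b)) evaluates to false; next b becomes -136; next res becomes 0; next at i=3:; next res becomes -27; next at i=4:; next res becomes -54; next at i=5:; next res becomes -81; next final value 6561. score_new: cur becomes 26; next acc becomes -28; next (!(min((a - acc), max(-5, acc)) != (a * b))) evaluates to false; next b becomes -136; next res becomes 0; next at i=3:; next res becomes -27; next at i=4:; next res becomes -54; next at i=5:; next res becomes -81; next final value 6561. Both give 6561.
An exhaustive pass over the 32 declared inputs shows identical outputs.
verdict: equivalent


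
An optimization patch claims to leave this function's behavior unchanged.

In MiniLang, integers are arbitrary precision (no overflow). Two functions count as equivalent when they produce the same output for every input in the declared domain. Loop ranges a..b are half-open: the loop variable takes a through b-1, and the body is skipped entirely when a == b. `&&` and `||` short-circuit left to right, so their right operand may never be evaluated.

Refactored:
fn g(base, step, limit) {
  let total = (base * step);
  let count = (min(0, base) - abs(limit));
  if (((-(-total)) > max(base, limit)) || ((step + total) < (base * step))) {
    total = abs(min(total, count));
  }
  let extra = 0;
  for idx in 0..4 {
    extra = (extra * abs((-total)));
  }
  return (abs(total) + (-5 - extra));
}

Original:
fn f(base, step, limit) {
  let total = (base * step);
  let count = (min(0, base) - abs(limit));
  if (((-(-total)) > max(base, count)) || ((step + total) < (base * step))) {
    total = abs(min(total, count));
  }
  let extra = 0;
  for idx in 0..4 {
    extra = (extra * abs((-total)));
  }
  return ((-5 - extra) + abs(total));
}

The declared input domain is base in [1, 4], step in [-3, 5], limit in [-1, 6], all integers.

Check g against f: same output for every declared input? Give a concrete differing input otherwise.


There is a counterexample at base=1, step=2, limit=3: -2 on one side, -3 on the other.
f: total=2, then count=-3, then (((-(-total)) > max(base, count)) || ((step + total) < (base * step))) is true, then total=3, then extra=0, then (idx=0), then extra=0, then (idx=1), then extra=0, then (idx=2), then extra=0, then (idx=3), then extra=0, then returns -2
g: total=2, then count=-3, then (((-(-total)) > max(base, limit)) || ((step + total) < (base * step))) is false, then extra=0, then (idx=0), then extra=0, then (idx=1), then extra=0, then (idx=2), then extra=0, then (idx=3), then extra=0, then returns -3
verdict: not equivalent; witness: base=1, step=2, limit=3


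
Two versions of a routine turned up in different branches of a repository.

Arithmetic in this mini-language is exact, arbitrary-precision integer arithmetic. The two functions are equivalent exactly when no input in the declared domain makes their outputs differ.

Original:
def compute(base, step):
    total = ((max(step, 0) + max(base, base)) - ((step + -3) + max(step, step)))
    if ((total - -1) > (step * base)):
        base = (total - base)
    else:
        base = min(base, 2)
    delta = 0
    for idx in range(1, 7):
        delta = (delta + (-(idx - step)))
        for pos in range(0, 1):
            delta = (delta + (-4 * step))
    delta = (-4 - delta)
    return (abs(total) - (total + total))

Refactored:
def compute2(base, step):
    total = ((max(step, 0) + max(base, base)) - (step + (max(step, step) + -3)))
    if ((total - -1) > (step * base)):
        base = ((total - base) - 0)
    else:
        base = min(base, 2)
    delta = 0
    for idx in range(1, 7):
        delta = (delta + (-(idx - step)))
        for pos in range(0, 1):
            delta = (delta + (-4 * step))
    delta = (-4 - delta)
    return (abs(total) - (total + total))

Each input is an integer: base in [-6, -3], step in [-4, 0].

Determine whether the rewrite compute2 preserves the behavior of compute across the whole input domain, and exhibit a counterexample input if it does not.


Reading the diff, among the changes: arithmetic usage differs, and constant usage differs.
Spot check at base=-5, step=-3 — compute: total becomes 4; next ((total - -1) > (step * base)) evaluates to false; next base becomes -5; next delta becomes 0; next at idx=1:; next delta becomes -4; next at pos=0:; next delta becomes 8; next at idx=2:; next delta becomes 3; next at pos=0:; next delta becomes 15; next at idx=3:; next delta becomes 9; next at pos=0:; next delta becomes 21; next at idx=4:; next delta becomes 14; next at pos=0:; next delta becomes 26; next at idx=5:; next delta becomes 18; next at pos=0:; next delta becomes 30; next at idx=6:; next delta becomes 21; next at pos=0:; next delta becomes 33; next delta becomes -37; next final value -4. compute2: total becomes 4; next ((total - -1) > (step * base)) evaluates to false; next base becomes -5; next delta becomes 0; next at idx=1:; next delta becomes -4; next at pos=0:; next delta becomes 8; next at idx=2:; next delta becomes 3; next at pos=0:; next delta becomes 15; next at idx=3:; next delta becomes 9; next at pos=0:; next delta becomes 21; next at idx=4:; next delta becomes 14; next at pos=0:; next delta becomes 26; next at idx=5:; next delta becomes 18; next at pos=0:; next delta becomes 30; next at idx=6:; next delta becomes 21; next at pos=0:; next delta becomes 33; next delta becomes -37; next final value -4. Both give -4.
Every one of the 20 inputs gives matching results.
verdict: equivalent


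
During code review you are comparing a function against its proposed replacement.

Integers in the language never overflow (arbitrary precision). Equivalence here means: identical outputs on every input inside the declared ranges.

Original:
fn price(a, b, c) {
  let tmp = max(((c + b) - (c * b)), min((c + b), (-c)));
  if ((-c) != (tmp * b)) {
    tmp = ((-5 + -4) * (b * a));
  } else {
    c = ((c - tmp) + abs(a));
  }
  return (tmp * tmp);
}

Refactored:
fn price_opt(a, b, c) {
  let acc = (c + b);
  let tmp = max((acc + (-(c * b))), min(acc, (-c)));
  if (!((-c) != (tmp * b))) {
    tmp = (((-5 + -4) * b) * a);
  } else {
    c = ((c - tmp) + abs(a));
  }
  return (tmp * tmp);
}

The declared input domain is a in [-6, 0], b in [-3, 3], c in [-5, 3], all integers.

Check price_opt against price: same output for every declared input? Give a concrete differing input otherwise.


Run the pair on a=-6, b=-3, c=-5.
price: tmp := -8 | ((-c) != (tmp * b)): true | tmp := -162 | result 26244
price_opt: acc := -8 | tmp := -8 | (!((-c) != (tmp * b))): false | c := 9 | result 64
26244 against 64: the behavior changed.
verdict: not equivalent; witness: a=-6, b=-3, c=-5


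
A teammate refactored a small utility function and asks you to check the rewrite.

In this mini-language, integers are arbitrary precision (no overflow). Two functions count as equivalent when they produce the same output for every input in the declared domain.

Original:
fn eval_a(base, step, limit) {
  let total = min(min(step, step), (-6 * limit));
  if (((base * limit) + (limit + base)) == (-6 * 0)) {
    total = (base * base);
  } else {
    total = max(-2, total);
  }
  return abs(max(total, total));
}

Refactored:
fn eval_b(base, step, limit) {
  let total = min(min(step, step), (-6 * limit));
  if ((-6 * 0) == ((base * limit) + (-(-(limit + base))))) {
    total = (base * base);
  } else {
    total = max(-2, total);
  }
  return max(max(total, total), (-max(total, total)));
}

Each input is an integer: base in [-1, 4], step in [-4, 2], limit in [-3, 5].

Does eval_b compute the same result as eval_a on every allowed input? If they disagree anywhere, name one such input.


The two versions differ — the changes include min/max/abs usage differs.
Spot check at base=3, step=-4, limit=2 — eval_a: total = -12; (((base * limit) + (limit + base)) == (-6 * 0)) -> false; total = -2; return 2. eval_b: total = -12; ((-6 * 0) == ((base * limit) + (-(-(limit + base))))) -> false; total = -2; return 2. Both give 2.
Across all 378 domain points the two functions coincide.
verdict: equivalent


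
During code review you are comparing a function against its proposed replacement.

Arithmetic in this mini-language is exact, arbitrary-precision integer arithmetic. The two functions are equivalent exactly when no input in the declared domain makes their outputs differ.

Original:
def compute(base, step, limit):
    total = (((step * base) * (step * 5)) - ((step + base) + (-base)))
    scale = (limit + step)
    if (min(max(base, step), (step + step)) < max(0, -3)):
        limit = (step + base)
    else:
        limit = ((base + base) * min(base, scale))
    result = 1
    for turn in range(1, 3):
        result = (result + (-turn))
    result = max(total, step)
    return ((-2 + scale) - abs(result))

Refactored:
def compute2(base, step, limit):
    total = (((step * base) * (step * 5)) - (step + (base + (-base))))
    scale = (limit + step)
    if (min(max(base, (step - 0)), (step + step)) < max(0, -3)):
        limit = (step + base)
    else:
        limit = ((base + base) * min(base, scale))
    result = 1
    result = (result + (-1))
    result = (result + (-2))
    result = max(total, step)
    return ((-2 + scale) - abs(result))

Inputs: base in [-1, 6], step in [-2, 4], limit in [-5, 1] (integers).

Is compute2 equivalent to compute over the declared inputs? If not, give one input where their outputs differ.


Changes here: local variable names differ, plus loop structure differs, plus constant usage differs, plus arithmetic usage differs; the full 392-point sweep finds no disagreement.
verdict: equivalent


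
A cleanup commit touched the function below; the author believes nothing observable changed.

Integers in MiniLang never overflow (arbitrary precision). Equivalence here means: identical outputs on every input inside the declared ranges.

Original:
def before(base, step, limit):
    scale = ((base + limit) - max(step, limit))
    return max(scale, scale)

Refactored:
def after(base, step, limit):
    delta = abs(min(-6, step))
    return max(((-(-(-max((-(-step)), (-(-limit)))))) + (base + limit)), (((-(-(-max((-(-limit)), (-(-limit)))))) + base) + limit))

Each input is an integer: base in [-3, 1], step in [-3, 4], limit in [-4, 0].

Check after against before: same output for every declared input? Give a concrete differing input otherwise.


Evaluate both at base=-3, step=-3, limit=-4.
before: scale := -4 | result -4
after: delta := 6 | result -3
-4 vs -3 — the two versions disagree here.
verdict: not equivalent; witness: base=-3, step=-3, limit=-4


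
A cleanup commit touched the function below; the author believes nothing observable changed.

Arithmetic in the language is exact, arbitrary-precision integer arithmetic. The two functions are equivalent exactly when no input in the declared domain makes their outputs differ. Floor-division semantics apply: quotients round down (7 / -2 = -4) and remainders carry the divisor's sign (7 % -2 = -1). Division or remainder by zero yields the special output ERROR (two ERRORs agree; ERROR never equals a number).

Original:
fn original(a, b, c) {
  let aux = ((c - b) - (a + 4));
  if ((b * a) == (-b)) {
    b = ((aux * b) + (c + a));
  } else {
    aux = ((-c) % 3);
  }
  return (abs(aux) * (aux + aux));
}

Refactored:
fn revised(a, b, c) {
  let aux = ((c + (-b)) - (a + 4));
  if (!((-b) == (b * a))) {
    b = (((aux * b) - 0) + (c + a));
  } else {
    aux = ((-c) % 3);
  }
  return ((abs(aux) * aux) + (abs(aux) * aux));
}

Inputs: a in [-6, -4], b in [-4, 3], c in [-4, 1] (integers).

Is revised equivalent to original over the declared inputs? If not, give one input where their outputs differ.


Not equivalent: a=-6, b=-4, c=-4 separates them (2 vs 8).
original: aux := 2 | ((b * a) == (-b)): false | aux := 1 | result 2
revised: aux := 2 | (!((-b) == (b * a))): true | b := -18 | result 8
verdict: not equivalent; witness: a=-6, b=-4, c=-4


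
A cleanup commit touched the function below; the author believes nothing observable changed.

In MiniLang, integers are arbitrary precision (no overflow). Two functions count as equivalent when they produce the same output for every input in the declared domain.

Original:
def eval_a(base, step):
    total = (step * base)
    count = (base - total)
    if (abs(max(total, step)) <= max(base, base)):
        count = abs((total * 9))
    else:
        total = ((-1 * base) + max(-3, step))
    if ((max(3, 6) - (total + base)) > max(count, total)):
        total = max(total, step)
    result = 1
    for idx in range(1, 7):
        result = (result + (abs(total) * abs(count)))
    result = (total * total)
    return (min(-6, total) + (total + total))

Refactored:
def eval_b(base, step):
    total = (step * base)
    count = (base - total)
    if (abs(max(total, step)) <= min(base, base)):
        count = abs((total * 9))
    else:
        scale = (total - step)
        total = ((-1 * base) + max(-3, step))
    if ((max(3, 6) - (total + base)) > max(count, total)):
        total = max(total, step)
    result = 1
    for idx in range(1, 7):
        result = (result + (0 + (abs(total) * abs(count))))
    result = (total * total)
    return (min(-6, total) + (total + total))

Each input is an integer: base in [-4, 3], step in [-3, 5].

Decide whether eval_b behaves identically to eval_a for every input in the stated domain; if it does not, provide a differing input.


Equivalent. The one real change (`max(base, base)` became `min(base, base)`) has no effect anywhere in the declared ranges.
An exhaustive pass over the 72 declared inputs shows identical outputs.
Spot check at base=-3, step=3 — eval_a: total becomes -9; next count becomes 6; next (abs(max(total, step)) <= max(base, base)) evaluates to false; next total becomes 6; next ((max(3, 6) - (total + base)) > max(count, total)) evaluates to false; next result becomes 1; next at idx=1:; next result becomes 37; next at idx=2:; next result becomes 73; next at idx=3:; next result becomes 109; next at idx=4:; next result becomes 145; next at idx=5:; next result becomes 181; next at idx=6:; next result becomes 217; next result becomes 36; next final value 6. eval_b: total becomes -9; next count becomes 6; next (abs(max(total, step)) <= min(base, base)) evaluates to false; next scale becomes -12; next total becomes 6; next ((max(3, 6) - (total + base)) > max(count, total)) evaluates to false; next result becomes 1; next at idx=1:; next result becomes 37; next at idx=2:; next result becomes 73; next at idx=3:; next result becomes 109; next at idx=4:; next result becomes 145; next at idx=5:; next result becomes 181; next at idx=6:; next result becomes 217; next result becomes 36; next final value 6. Both give 6.
verdict: equivalent


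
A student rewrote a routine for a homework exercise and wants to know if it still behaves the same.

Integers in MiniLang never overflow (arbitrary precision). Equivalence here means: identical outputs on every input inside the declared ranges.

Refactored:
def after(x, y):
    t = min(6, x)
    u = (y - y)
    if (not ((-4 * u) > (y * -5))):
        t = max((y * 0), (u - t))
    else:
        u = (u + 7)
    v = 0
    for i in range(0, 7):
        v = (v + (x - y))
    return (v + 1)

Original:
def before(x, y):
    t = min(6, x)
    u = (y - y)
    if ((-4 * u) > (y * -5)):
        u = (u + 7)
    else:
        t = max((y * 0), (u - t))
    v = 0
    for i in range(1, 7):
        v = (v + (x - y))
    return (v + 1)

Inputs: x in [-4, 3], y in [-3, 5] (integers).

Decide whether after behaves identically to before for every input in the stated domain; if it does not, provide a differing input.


Run the pair on x=-4, y=-3.
before: t=-4, then u=0, then ((-4 * u) > (y * -5)) is false, then t=4, then v=0, then (i=1), then v=-1, then (i=2), then v=-2, then (i=3), then v=-3, then (i=4), then v=-4, then (i=5), then v=-5, then (i=6), then v=-6, then returns -5
after: t=-4, then u=0, then (not ((-4 * u) > (y * -5))) is true, then t=4, then v=0, then (i=0), then v=-1, then (i=1), then v=-2, then (i=2), then v=-3, then (i=3), then v=-4, then (i=4), then v=-5, then (i=5), then v=-6, then (i=6), then v=-7, then returns -6
-5 and -6 differ, so these are not the same function on this domain.
verdict: not equivalent; witness: x=-4, y=-3


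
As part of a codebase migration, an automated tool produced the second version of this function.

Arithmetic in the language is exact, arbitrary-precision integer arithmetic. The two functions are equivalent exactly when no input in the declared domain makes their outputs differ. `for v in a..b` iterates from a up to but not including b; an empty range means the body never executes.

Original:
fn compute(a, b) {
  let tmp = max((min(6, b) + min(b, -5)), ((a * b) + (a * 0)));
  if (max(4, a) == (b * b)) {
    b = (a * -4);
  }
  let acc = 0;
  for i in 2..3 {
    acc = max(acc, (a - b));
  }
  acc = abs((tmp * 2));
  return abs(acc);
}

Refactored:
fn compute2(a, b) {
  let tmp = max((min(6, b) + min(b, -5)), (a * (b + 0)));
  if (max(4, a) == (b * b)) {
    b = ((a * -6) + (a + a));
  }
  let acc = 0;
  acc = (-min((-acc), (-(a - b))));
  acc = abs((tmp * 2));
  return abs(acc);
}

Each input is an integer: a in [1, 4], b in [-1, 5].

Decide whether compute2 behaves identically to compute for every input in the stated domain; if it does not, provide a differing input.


This is a faithful refactor — loop structure differs; and arithmetic usage differs; and local variable names differ; and min/max/abs usage differs; and statement counts differ; and constant usage differs, but the computed results match everywhere.
Spot check at a=1, b=3 — compute: tmp = 3; (max(4, a) == (b * b)) -> false; acc = 0; [i=2]; acc = 0; acc = 6; return 6. compute2: tmp = 3; (max(4, a) == (b * b)) -> false; acc = 0; acc = 0; acc = 6; return 6. Both give 6.
An exhaustive pass over the 28 declared inputs shows identical outputs.
verdict: equivalent


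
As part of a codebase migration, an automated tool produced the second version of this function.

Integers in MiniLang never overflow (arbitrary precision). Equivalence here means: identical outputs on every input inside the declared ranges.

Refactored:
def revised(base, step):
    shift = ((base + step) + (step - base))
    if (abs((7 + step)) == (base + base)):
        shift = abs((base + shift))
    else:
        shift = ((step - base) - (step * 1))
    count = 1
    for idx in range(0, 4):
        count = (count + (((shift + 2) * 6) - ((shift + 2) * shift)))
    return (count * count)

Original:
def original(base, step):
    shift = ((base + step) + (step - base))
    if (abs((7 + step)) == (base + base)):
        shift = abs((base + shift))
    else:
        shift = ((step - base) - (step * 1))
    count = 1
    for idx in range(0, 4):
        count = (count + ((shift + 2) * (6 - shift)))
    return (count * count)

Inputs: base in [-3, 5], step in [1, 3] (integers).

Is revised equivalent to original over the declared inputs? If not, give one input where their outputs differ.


This is a faithful refactor — arithmetic usage differs; also constant usage differs, but the computed results match everywhere.
One worked example (base=-2, step=1) — original: shift := 2 | (abs((7 + step)) == (base + base)): false | shift := 2 | count := 1 | iter idx=0: | count := 17 | iter idx=1: | count := 33 | iter idx=2: | count := 49 | iter idx=3: | count := 65 | result 4225; revised: shift := 2 | (abs((7 + step)) == (base + base)): false | shift := 2 | count := 1 | iter idx=0: | count := 17 | iter idx=1: | count := 33 | iter idx=2: | count := 49 | iter idx=3: | count := 65 | result 4225; agreement on 4225.
Checked all 27 inputs in the declared domain: the outputs agree on every one.
verdict: equivalent


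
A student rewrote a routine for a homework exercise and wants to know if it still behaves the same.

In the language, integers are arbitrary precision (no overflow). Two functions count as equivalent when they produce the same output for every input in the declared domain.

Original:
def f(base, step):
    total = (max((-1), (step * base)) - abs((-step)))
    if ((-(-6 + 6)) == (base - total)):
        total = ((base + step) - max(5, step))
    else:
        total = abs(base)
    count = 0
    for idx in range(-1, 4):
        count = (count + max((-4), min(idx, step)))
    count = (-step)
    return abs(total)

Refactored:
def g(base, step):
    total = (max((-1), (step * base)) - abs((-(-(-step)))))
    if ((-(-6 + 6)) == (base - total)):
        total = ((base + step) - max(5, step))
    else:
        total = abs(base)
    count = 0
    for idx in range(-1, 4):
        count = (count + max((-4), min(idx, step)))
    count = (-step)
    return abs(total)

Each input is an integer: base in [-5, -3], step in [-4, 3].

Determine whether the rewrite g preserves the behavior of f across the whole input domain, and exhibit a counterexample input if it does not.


Differences: same computation, different form — yet all 24 inputs agree.
verdict: equivalent


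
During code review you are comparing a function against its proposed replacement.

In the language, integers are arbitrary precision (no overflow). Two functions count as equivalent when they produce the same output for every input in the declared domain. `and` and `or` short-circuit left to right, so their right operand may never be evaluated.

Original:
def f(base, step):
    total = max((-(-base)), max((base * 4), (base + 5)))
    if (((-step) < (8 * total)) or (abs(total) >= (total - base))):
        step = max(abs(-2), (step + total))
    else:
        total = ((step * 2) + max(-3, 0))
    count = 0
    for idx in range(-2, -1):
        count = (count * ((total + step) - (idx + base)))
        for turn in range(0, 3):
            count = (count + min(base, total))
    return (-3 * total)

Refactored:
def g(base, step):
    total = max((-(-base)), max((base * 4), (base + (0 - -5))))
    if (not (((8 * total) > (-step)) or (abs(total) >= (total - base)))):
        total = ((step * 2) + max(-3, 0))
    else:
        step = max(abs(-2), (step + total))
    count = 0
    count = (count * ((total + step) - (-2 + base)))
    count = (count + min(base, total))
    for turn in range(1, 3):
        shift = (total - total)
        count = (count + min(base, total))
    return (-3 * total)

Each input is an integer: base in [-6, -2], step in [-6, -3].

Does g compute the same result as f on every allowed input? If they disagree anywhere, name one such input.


Differences: comparison usage differs; constant usage differs; boolean connective usage differs; local variable names differ; loop structure differs; statement counts differ; min/max/abs usage differs; arithmetic usage differs — yet all 20 inputs agree.
verdict: equivalent


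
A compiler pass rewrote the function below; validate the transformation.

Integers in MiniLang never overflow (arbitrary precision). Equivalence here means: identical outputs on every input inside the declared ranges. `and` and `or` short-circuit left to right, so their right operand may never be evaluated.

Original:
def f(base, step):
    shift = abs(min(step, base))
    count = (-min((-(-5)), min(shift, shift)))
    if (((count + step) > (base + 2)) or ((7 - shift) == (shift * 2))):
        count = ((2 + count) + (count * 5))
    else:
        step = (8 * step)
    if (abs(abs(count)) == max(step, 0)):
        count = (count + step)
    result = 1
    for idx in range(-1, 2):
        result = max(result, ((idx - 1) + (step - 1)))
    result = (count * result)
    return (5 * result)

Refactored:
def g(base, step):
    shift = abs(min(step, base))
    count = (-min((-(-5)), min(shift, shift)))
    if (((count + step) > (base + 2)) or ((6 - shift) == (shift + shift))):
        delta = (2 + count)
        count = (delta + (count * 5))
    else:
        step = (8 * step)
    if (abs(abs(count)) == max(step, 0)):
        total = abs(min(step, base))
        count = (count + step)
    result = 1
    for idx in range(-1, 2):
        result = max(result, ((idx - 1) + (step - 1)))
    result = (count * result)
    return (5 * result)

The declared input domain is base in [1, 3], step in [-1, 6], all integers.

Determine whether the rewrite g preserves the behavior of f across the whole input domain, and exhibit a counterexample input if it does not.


Input base=2, step=2: -150 from f versus -50 from g.
verdict: not equivalent; witness: base=2, step=2


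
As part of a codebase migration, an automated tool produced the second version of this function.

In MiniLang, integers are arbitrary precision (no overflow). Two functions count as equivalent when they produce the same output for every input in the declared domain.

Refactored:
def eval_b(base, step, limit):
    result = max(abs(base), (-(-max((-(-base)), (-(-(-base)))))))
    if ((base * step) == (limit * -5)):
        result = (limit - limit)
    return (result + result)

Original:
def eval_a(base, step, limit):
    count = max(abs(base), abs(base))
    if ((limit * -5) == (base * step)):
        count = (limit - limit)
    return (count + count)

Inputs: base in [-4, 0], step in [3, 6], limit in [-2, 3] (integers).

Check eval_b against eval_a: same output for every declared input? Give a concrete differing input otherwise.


The two versions differ — the changes include min/max/abs usage differs, and local variable names differ.
Spot check at base=-3, step=5, limit=-2 — eval_a: count becomes 3; next ((limit * -5) == (base * step)) evaluates to false; next final value 6. eval_b: result becomes 3; next ((base * step) == (limit * -5)) evaluates to false; next final value 6. Both give 6.
Sweeping the whole domain (120 inputs) finds no disagreement.
verdict: equivalent


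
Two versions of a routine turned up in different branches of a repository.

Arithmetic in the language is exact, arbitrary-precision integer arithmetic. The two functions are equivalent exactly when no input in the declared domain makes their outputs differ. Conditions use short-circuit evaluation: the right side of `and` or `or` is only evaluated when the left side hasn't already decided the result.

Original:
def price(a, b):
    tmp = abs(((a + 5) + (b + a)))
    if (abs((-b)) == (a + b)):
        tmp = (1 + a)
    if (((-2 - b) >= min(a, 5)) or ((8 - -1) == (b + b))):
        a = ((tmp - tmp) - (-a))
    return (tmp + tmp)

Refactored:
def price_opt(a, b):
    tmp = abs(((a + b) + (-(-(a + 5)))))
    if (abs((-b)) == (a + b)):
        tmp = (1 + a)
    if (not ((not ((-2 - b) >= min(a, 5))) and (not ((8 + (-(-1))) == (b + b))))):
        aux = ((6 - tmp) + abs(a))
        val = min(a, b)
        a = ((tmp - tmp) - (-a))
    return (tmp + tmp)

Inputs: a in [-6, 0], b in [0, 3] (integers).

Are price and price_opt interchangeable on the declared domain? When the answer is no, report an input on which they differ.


Although arithmetic usage differs; and statement counts differ; and boolean connective usage differs; and constant usage differs; and min/max/abs usage differs; and local variable names differ, 28/28 inputs agree.
verdict: equivalent


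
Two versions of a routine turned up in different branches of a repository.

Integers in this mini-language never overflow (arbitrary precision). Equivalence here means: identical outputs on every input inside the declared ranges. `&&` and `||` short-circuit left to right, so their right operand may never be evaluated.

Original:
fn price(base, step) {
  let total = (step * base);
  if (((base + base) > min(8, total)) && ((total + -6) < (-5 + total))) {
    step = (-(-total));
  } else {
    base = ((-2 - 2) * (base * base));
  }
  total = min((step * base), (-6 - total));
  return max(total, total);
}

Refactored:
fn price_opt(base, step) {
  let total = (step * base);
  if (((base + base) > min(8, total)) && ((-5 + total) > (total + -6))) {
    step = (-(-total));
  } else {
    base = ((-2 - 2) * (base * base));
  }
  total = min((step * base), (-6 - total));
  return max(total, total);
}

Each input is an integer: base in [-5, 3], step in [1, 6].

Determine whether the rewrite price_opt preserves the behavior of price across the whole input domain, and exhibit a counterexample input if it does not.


Comparing the listings, the differences include: comparison usage differs.
As a probe, take base=0, step=5: price runs total := 0 | (((base + base) > min(8, total)) && ((total + -6) < (-5 + total))): false | base := 0 | total := -6 | result -6; price_opt runs total := 0 | (((base + base) > min(8, total)) && ((-5 + total) > (total + -6))): false | base := 0 | total := -6 | result -6; both end at -6.
Sweeping the whole domain (54 inputs) finds no disagreement.
verdict: equivalent


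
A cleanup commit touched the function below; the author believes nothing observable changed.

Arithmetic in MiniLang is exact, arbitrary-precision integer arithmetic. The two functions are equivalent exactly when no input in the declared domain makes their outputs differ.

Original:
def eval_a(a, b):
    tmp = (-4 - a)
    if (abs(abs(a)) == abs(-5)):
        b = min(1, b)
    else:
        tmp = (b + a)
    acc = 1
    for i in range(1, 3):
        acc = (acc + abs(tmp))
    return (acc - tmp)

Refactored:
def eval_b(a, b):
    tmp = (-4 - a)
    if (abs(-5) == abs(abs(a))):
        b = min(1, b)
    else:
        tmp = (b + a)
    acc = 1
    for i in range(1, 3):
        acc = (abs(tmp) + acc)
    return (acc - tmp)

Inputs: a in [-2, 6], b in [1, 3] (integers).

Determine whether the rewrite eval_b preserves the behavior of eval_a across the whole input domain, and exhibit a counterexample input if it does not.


Differences: same computation, different form — yet all 27 inputs agree.
verdict: equivalent


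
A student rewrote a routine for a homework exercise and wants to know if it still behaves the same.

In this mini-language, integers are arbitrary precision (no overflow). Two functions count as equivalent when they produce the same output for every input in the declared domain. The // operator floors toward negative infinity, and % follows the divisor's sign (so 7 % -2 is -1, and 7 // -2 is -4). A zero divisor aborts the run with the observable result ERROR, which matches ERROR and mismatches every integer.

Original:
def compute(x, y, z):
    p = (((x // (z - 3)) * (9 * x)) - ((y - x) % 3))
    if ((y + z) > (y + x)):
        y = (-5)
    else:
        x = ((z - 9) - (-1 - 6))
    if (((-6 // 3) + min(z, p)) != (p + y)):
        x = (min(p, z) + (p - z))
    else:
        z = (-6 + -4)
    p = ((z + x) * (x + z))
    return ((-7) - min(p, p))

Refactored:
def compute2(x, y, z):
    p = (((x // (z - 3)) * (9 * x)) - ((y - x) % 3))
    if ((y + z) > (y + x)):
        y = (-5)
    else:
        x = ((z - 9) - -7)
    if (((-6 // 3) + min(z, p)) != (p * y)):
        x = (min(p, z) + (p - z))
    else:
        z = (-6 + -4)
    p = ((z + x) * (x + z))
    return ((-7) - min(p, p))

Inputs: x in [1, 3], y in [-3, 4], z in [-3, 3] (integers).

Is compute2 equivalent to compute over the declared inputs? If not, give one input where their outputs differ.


Try x=1, y=-2, z=-3.
compute: p=-9, then ((y + z) > (y + x)) is false, then x=-5, then (((-6 // 3) + min(z, p)) != (p + y)) is false, then z=-10, then p=225, then returns -232
compute2: p=-9, then ((y + z) > (y + x)) is false, then x=-5, then (((-6 // 3) + min(z, p)) != (p * y)) is true, then x=-15, then p=324, then returns -331
-232 against -331: the behavior changed.
verdict: not equivalent; witness: x=1, y=-2, z=-3


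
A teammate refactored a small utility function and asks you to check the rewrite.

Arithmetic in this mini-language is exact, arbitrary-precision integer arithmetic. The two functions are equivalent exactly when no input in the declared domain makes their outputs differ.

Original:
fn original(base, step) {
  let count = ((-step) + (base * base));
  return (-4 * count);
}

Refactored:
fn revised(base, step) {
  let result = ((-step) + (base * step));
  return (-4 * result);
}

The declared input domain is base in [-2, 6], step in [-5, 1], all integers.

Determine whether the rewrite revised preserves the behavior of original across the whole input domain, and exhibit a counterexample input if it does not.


base=-2, step=-5 yields -36 from original but -60 from revised.
verdict: not equivalent; witness: base=-2, step=-5


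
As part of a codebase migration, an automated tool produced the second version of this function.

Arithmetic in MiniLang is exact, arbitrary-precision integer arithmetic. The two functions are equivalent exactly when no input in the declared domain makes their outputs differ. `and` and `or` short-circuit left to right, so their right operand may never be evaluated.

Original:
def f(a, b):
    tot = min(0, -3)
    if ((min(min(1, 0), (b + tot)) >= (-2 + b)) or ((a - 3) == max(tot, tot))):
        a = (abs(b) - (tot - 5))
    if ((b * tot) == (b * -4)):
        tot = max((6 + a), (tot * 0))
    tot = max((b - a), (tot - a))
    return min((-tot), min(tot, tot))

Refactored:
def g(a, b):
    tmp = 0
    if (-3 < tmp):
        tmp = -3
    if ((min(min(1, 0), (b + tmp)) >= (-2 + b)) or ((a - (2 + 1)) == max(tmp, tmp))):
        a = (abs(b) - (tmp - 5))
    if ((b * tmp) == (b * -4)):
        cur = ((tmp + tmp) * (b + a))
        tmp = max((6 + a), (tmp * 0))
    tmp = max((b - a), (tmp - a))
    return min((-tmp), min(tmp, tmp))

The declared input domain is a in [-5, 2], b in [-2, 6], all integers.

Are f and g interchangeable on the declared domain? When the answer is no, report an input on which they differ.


The two are interchangeable: branching structure differs, min/max/abs usage differs, statement counts differ, comparison usage differs, constant usage differs, local variable names differ, arithmetic usage differs, and every declared input agrees.
One worked example (a=-3, b=5) — f: tot becomes -3; next ((min(min(1, 0), (b + tot)) >= (-2 + b)) or ((a - 3) == max(tot, tot))) evaluates to false; next ((b * tot) == (b * -4)) evaluates to false; next tot becomes 8; next final value -8; g: tmp becomes 0; next (-3 < tmp) evaluates to true; next tmp becomes -3; next ((min(min(1, 0), (b + tmp)) >= (-2 + b)) or ((a - (2 + 1)) == max(tmp, tmp))) evaluates to false; next ((b * tmp) == (b * -4)) evaluates to false; next tmp becomes 8; next final value -8; agreement on -8.
Sweeping the whole domain (72 inputs) finds no disagreement.
verdict: equivalent
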